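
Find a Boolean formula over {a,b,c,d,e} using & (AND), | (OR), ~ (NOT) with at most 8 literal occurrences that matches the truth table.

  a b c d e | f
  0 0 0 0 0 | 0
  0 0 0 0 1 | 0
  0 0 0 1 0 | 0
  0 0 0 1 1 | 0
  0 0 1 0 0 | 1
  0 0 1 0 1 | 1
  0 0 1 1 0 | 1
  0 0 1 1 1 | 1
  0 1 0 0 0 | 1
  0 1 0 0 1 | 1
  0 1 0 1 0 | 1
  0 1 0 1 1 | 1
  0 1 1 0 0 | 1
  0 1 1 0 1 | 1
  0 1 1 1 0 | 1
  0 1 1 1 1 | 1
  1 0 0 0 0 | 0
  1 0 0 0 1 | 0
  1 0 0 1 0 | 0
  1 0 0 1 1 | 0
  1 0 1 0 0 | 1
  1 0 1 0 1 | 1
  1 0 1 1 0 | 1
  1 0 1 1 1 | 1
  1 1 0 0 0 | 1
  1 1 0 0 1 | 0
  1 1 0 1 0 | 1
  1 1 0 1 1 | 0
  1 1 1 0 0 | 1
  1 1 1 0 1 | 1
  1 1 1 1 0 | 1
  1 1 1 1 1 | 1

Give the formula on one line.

  ~e = 10101010101010101010101010101010
  (~e & b) = 00000000101010100000000010101010
  ~a = 11111111111111110000000000000000
  (~a | c) = 11111111111111110000111100001111
  (c | b) = 00001111111111110000111111111111
  ((~a | c) & (c | b)) = 00001111111111110000111100001111
  ((~e & b) | ((~a | c) & (c | b))) = 00001111111111110000111110101111

((~e & b) | ((~a | c) & (c | b)))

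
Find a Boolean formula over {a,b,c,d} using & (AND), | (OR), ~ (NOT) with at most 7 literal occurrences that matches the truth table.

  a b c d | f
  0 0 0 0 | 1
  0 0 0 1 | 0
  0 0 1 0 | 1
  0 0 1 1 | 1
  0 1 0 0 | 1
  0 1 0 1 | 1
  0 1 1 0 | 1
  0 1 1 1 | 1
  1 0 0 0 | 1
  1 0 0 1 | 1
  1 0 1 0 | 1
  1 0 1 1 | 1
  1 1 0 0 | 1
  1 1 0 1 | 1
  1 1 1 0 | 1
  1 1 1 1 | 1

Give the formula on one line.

((~d | c) | (b | a))

  ~d = 1010101010101010
  (~d | c) = 1011101110111011
  (b | a) = 0000111111111111
  ((~d | c) | (b | a)) = 1011111111111111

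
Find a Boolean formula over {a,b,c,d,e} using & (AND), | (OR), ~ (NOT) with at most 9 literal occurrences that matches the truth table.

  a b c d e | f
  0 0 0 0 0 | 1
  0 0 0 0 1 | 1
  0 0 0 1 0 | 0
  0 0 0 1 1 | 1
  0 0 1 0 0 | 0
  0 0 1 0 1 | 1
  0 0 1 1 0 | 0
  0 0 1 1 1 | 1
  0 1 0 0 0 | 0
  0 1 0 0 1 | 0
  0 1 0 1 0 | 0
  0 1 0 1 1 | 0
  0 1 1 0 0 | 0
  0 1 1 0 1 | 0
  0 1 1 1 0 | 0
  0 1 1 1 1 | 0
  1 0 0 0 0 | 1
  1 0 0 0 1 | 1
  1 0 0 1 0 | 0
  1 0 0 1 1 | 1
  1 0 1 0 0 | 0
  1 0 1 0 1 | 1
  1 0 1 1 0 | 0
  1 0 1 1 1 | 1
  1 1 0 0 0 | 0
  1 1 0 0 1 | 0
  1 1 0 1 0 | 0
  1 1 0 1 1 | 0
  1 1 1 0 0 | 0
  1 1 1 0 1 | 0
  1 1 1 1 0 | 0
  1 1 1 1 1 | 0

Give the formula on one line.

  ~e = 10101010101010101010101010101010
  ~d = 11001100110011001100110011001100
  ~b = 11111111000000001111111100000000
  (~d & ~b) = 11001100000000001100110000000000
  (~e & (~d & ~b)) = 10001000000000001000100000000000
  ~c = 11110000111100001111000011110000
  ((~e & (~d & ~b)) & ~c) = 10000000000000001000000000000000
  (e & ~b) = 01010101000000000101010100000000
  (((~e & (~d & ~b)) & ~c) | (e & ~b)) = 11010101000000001101010100000000

(((~e & (~d & ~b)) & ~c) | (e & ~b))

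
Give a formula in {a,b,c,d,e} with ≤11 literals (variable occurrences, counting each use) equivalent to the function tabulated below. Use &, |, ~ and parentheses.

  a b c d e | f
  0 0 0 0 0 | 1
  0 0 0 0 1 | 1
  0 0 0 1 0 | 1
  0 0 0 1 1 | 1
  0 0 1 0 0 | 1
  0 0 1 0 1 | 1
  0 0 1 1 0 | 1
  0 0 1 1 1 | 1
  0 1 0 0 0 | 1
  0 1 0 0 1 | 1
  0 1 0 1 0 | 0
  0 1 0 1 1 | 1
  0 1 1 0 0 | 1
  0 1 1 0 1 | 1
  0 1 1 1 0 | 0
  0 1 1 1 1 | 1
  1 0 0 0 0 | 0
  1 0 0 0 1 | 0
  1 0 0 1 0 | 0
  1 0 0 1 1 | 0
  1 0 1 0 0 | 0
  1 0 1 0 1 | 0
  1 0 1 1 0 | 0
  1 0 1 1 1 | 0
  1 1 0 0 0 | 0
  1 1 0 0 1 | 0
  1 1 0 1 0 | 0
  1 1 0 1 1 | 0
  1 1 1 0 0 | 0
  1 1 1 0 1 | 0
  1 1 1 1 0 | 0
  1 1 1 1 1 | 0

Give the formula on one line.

(~a & ((((~b & ~c) | e) | (~d | a)) | (~b | e)))

  ~a = 11111111111111110000000000000000
  ~b = 11111111000000001111111100000000
  ~c = 11110000111100001111000011110000
  (~b & ~c) = 11110000000000001111000000000000
  ((~b & ~c) | e) = 11110101010101011111010101010101
  ~d = 11001100110011001100110011001100
  (~d | a) = 11001100110011001111111111111111
  (((~b & ~c) | e) | (~d | a)) = 11111101110111011111111111111111
  (~b | e) = 11111111010101011111111101010101
  ((((~b & ~c) | e) | (~d | a)) | (~b | e)) = 11111111110111011111111111111111
  (~a & ((((~b & ~c) | e) | (~d | a)) | (~b | e))) = 11111111110111010000000000000000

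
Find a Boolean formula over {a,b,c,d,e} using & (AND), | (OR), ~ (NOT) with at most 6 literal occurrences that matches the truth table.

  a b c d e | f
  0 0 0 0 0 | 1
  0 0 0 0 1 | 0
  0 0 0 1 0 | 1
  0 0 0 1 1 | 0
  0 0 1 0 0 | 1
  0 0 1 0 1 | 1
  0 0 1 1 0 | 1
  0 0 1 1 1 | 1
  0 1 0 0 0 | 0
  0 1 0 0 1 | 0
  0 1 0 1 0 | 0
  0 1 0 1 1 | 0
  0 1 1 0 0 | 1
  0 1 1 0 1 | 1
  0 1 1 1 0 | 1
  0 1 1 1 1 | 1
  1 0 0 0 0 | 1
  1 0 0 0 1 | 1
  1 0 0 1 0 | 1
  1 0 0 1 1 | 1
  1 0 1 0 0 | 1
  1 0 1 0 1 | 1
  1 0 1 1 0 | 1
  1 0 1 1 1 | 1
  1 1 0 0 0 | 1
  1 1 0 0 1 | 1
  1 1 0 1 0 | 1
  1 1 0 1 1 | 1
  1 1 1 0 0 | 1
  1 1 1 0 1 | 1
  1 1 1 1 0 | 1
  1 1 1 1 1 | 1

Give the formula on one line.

((~c & a) | (c | (~b & ~e)))

  ~c = 11110000111100001111000011110000
  (~c & a) = 00000000000000001111000011110000
  ~b = 11111111000000001111111100000000
  ~e = 10101010101010101010101010101010
  (~b & ~e) = 10101010000000001010101000000000
  (c | (~b & ~e)) = 10101111000011111010111100001111
  ((~c & a) | (c | (~b & ~e))) = 10101111000011111111111111111111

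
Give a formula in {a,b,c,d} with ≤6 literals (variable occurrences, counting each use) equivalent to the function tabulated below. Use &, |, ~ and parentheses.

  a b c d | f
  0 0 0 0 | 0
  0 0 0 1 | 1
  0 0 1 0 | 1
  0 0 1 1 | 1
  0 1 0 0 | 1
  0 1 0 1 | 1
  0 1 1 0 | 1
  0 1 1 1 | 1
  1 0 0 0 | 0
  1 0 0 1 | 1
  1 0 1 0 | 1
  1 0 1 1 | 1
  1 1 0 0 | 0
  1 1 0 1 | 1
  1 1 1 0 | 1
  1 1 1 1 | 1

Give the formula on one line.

  ~a = 1111111100000000
  (b & ~a) = 0000111100000000
  (d | (b & ~a)) = 0101111101010101
  ((d | (b & ~a)) & b) = 0000111100000101
  (((d | (b & ~a)) & b) | c) = 0011111100110111
  (d | (((d | (b & ~a)) & b) | c)) = 0111111101110111

(d | (((d | (b & ~a)) & b) | c))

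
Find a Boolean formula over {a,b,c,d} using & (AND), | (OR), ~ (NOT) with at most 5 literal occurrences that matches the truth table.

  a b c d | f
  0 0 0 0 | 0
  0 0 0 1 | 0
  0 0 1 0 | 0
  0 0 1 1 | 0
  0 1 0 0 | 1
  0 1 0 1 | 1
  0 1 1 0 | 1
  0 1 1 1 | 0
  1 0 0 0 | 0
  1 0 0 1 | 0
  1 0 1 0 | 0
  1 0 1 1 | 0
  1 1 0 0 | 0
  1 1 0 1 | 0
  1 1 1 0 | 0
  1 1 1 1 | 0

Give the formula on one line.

(((~d | ~c) & ~a) & (~a & b))

  ~d = 1010101010101010
  ~c = 1100110011001100
  (~d | ~c) = 1110111011101110
  ~a = 1111111100000000
  ((~d | ~c) & ~a) = 1110111000000000
  (~a & b) = 0000111100000000
  (((~d | ~c) & ~a) & (~a & b)) = 0000111000000000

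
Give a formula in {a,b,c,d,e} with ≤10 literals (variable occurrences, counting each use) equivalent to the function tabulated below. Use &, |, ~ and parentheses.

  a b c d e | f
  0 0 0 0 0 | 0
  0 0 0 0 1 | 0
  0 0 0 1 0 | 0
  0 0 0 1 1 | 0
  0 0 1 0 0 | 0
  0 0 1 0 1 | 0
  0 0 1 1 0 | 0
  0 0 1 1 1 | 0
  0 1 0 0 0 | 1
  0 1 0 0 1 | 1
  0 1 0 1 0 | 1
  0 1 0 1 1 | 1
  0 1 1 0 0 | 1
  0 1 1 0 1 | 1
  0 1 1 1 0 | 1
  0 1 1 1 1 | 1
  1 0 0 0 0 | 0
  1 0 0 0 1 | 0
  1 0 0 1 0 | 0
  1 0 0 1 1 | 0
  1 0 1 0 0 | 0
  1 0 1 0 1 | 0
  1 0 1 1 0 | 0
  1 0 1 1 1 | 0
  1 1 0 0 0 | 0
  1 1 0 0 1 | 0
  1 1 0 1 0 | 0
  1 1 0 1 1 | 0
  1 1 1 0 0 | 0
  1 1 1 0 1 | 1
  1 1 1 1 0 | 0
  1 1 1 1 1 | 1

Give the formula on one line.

  ~a = 11111111111111110000000000000000
  ~e = 10101010101010101010101010101010
  (~a & ~e) = 10101010101010100000000000000000
  (e | (~a & ~e)) = 11111111111111110101010101010101
  (c & a) = 00000000000000000000111100001111
  (~a | (c & a)) = 11111111111111110000111100001111
  (b & (~a | (c & a))) = 00000000111111110000000000001111
  ((e | (~a & ~e)) & (b & (~a | (c & a)))) = 00000000111111110000000000000101

((e | (~a & ~e)) & (b & (~a | (c & a))))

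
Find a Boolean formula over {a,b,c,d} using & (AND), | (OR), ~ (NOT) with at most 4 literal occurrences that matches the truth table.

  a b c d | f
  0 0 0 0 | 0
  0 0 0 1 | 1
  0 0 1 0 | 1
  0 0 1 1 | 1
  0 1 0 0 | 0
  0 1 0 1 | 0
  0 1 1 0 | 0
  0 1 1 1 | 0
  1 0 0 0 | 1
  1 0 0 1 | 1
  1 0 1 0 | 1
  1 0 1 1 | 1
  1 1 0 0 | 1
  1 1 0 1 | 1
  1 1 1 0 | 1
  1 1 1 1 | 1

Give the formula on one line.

  (c | d) = 0111011101110111
  ~b = 1111000011110000
  ((c | d) & ~b) = 0111000001110000
  (a | ((c | d) & ~b)) = 0111000011111111

(a | ((c | d) & ~b))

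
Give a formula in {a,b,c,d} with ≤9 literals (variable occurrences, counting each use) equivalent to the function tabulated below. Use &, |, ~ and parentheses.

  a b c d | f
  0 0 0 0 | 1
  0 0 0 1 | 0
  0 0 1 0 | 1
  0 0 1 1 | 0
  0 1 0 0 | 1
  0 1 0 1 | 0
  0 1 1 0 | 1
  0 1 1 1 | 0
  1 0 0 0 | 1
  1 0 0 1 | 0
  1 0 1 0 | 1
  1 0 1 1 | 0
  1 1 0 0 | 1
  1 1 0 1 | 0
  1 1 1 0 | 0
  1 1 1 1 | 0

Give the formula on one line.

  ~a = 1111111100000000
  ~b = 1111000011110000
  (~a | ~b) = 1111111111110000
  (c | a) = 0011001111111111
  ~c = 1100110011001100
  ((c | a) & ~c) = 0000000011001100
  ((~a | ~b) | ((c | a) & ~c)) = 1111111111111100
  ~d = 1010101010101010
  (((~a | ~b) | ((c | a) & ~c)) & ~d) = 1010101010101000

(((~a | ~b) | ((c | a) & ~c)) & ~d)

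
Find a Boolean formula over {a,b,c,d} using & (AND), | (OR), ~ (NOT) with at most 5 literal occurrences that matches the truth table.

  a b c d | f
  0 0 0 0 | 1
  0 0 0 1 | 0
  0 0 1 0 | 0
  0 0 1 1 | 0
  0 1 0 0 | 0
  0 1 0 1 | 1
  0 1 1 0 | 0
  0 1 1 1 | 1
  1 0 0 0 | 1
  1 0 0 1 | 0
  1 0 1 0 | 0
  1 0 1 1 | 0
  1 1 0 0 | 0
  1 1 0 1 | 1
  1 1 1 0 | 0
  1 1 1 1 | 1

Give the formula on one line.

  ~c = 1100110011001100
  ~d = 1010101010101010
  (~c & ~d) = 1000100010001000
  ~b = 1111000011110000
  ((~c & ~d) & ~b) = 1000000010000000
  (d & b) = 0000010100000101
  (((~c & ~d) & ~b) | (d & b)) = 1000010110000101

(((~c & ~d) & ~b) | (d & b))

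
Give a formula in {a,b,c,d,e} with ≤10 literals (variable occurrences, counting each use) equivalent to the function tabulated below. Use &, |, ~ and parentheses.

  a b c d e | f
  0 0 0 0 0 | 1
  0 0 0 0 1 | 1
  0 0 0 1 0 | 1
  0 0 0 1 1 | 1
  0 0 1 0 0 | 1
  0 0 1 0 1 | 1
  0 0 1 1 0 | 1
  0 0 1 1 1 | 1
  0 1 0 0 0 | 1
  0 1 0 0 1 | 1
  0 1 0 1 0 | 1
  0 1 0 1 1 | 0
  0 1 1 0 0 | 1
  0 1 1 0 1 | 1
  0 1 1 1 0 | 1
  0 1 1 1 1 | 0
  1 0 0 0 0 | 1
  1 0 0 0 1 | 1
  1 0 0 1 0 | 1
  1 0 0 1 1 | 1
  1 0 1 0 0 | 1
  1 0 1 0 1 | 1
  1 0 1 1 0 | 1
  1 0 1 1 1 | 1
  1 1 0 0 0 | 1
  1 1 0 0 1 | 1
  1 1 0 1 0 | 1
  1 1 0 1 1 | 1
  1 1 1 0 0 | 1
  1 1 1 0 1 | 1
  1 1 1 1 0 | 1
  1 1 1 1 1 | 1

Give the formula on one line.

  ~e = 10101010101010101010101010101010
  (d & ~e) = 00100010001000100010001000100010
  (a | (d & ~e)) = 00100010001000101111111111111111
  ~d = 11001100110011001100110011001100
  ~b = 11111111000000001111111100000000
  (~d | ~b) = 11111111110011001111111111001100
  ((a | (d & ~e)) | (~d | ~b)) = 11111111111011101111111111111111
  (((a | (d & ~e)) | (~d | ~b)) & d) = 00110011001000100011001100110011
  ((((a | (d & ~e)) | (~d | ~b)) & d) | ~d) = 11111111111011101111111111111111

((((a | (d & ~e)) | (~d | ~b)) & d) | ~d)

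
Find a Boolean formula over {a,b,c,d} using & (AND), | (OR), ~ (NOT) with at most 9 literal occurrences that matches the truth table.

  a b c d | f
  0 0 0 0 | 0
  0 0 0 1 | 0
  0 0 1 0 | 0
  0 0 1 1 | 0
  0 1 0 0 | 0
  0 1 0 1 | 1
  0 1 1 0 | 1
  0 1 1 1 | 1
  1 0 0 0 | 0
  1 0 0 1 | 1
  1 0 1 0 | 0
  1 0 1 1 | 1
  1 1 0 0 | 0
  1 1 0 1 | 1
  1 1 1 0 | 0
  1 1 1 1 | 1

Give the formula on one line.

  ~a = 1111111100000000
  (~a & b) = 0000111100000000
  (c & (~a & b)) = 0000001100000000
  (d | (c & (~a & b))) = 0101011101010101
  (a | b) = 0000111111111111
  ((d | (c & (~a & b))) & (a | b)) = 0000011101010101

((d | (c & (~a & b))) & (a | b))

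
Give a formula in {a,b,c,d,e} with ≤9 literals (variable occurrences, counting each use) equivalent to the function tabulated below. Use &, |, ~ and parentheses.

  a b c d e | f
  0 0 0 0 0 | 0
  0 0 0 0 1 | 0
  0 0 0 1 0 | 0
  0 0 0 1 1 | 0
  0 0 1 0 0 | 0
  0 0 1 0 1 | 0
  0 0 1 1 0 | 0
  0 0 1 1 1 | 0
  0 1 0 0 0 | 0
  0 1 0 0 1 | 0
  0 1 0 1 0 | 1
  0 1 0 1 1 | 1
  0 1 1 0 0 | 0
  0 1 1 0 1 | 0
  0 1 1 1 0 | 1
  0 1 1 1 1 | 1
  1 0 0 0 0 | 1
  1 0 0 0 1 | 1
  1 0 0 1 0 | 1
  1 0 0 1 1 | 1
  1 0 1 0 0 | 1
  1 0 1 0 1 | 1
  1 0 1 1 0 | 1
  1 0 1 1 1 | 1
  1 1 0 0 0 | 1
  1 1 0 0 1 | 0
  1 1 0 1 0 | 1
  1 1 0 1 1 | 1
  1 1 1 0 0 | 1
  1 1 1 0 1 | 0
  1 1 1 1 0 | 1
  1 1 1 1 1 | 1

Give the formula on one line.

  (b | a) = 00000000111111111111111111111111
  ~b = 11111111000000001111111100000000
  ~e = 10101010101010101010101010101010
  (~e & a) = 00000000000000001010101010101010
  (~b | (~e & a)) = 11111111000000001111111110101010
  ((~b | (~e & a)) | d) = 11111111001100111111111110111011
  ((b | a) & ((~b | (~e & a)) | d)) = 00000000001100111111111110111011

((b | a) & ((~b | (~e & a)) | d))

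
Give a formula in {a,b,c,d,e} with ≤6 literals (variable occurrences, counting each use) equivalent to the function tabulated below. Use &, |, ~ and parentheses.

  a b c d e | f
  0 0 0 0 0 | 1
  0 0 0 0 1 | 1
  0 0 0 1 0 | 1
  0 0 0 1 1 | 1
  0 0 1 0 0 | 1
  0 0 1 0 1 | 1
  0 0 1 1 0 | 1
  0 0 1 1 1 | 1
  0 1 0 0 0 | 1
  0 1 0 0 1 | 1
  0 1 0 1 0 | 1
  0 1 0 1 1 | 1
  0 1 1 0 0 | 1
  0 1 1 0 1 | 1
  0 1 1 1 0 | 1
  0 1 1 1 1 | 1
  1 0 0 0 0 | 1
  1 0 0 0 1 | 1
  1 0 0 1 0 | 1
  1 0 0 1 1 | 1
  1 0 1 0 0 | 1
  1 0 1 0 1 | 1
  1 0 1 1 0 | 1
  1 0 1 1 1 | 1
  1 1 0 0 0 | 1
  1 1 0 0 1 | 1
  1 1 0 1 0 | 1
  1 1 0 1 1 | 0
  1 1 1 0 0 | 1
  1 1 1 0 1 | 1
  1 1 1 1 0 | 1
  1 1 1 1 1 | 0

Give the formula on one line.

((~a | ~d) | ((~b & a) | ~e))

  ~a = 11111111111111110000000000000000
  ~d = 11001100110011001100110011001100
  (~a | ~d) = 11111111111111111100110011001100
  ~b = 11111111000000001111111100000000
  (~b & a) = 00000000000000001111111100000000
  ~e = 10101010101010101010101010101010
  ((~b & a) | ~e) = 10101010101010101111111110101010
  ((~a | ~d) | ((~b & a) | ~e)) = 11111111111111111111111111101110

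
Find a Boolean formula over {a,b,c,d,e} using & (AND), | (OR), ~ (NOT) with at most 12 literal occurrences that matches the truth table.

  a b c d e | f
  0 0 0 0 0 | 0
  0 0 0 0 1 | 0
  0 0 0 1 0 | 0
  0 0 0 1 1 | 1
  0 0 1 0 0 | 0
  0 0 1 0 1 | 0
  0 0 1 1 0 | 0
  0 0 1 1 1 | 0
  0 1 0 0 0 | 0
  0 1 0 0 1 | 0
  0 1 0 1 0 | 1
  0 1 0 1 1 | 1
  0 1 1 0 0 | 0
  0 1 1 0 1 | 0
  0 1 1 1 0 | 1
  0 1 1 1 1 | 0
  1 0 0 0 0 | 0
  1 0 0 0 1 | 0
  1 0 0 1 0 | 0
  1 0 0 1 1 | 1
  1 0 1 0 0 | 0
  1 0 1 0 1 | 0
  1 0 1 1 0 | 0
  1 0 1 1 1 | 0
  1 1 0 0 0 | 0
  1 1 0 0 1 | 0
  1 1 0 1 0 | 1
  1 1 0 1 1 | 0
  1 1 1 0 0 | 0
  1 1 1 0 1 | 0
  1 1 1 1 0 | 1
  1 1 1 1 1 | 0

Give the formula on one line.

(d & ((b & ~e) | (((~b | ~a) | ~d) & (~c & (d & e)))))

  ~e = 10101010101010101010101010101010
  (b & ~e) = 00000000101010100000000010101010
  ~b = 11111111000000001111111100000000
  ~a = 11111111111111110000000000000000
  (~b | ~a) = 11111111111111111111111100000000
  ~d = 11001100110011001100110011001100
  ((~b | ~a) | ~d) = 11111111111111111111111111001100
  ~c = 11110000111100001111000011110000
  (d & e) = 00010001000100010001000100010001
  (~c & (d & e)) = 00010000000100000001000000010000
  (((~b | ~a) | ~d) & (~c & (d & e))) = 00010000000100000001000000000000
  ((b & ~e) | (((~b | ~a) | ~d) & (~c & (d & e)))) = 00010000101110100001000010101010
  (d & ((b & ~e) | (((~b | ~a) | ~d) & (~c & (d & e))))) = 00010000001100100001000000100010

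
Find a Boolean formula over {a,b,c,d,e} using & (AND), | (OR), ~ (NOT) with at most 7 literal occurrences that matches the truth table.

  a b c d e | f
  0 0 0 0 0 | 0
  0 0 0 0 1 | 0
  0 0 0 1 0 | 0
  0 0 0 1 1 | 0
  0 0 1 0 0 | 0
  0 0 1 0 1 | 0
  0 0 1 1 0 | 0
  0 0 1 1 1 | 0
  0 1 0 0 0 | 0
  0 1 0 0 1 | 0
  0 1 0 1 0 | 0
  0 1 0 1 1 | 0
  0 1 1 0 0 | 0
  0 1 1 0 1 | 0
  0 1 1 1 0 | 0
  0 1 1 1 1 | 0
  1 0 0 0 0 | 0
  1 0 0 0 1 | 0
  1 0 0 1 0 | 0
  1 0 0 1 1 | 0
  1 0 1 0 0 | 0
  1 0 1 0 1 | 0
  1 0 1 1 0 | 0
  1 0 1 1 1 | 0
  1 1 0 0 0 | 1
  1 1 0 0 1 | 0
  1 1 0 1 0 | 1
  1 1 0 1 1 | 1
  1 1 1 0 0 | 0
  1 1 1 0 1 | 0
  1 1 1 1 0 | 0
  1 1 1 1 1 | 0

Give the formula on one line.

((b & ((~e | d) & a)) & (~c & b))

  ~e = 10101010101010101010101010101010
  (~e | d) = 10111011101110111011101110111011
  ((~e | d) & a) = 00000000000000001011101110111011
  (b & ((~e | d) & a)) = 00000000000000000000000010111011
  ~c = 11110000111100001111000011110000
  (~c & b) = 00000000111100000000000011110000
  ((b & ((~e | d) & a)) & (~c & b)) = 00000000000000000000000010110000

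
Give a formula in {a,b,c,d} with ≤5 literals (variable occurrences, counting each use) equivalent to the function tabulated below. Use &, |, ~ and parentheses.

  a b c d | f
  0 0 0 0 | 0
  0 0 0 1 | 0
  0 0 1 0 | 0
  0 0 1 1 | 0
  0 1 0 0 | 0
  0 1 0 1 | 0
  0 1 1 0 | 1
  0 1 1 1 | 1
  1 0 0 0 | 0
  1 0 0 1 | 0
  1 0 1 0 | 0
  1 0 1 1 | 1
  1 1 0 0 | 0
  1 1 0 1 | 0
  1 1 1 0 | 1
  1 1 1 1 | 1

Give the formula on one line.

  (a & d) = 0000000001010101
  (b | (a & d)) = 0000111101011111
  ((b | (a & d)) & c) = 0000001100010011

((b | (a & d)) & c)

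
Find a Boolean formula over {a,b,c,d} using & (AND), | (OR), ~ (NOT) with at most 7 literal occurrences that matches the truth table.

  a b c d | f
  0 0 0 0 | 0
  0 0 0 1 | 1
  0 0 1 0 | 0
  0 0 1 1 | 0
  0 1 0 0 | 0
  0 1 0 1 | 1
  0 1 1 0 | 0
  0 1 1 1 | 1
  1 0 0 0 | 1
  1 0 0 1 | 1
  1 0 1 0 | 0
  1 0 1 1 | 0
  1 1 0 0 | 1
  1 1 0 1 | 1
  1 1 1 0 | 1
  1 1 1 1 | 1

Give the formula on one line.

  ~c = 1100110011001100
  (b | ~c) = 1100111111001111
  (d | a) = 0101010111111111
  ((b | ~c) & (d | a)) = 0100010111001111

((b | ~c) & (d | a))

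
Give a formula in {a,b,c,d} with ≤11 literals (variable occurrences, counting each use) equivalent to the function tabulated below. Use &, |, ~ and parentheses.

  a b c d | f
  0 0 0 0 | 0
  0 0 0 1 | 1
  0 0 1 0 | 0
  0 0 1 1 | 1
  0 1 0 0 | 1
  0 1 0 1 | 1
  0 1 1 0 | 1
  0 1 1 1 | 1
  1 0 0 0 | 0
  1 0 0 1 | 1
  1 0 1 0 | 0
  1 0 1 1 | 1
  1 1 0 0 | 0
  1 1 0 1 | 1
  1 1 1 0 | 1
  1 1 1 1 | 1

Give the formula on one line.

((d | (b & c)) | ((c & b) | ((~a | c) & (b & ~d))))

  (b & c) = 0000001100000011
  (d | (b & c)) = 0101011101010111
  (c & b) = 0000001100000011
  ~a = 1111111100000000
  (~a | c) = 1111111100110011
  ~d = 1010101010101010
  (b & ~d) = 0000101000001010
  ((~a | c) & (b & ~d)) = 0000101000000010
  ((c & b) | ((~a | c) & (b & ~d))) = 0000101100000011
  ((d | (b & c)) | ((c & b) | ((~a | c) & (b & ~d)))) = 0101111101010111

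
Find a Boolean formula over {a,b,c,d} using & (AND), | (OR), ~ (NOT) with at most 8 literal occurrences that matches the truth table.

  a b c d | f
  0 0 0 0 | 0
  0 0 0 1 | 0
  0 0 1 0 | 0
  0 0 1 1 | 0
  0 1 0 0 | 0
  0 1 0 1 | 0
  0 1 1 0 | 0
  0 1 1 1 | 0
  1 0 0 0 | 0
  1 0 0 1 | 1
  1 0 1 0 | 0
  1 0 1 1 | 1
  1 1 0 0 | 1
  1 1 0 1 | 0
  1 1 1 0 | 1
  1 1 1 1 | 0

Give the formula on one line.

  ~d = 1010101010101010
  (~d & b) = 0000101000001010
  ~b = 1111000011110000
  (d & ~b) = 0101000001010000
  ((~d & b) | (d & ~b)) = 0101101001011010
  (((~d & b) | (d & ~b)) & a) = 0000000001011010

(((~d & b) | (d & ~b)) & a)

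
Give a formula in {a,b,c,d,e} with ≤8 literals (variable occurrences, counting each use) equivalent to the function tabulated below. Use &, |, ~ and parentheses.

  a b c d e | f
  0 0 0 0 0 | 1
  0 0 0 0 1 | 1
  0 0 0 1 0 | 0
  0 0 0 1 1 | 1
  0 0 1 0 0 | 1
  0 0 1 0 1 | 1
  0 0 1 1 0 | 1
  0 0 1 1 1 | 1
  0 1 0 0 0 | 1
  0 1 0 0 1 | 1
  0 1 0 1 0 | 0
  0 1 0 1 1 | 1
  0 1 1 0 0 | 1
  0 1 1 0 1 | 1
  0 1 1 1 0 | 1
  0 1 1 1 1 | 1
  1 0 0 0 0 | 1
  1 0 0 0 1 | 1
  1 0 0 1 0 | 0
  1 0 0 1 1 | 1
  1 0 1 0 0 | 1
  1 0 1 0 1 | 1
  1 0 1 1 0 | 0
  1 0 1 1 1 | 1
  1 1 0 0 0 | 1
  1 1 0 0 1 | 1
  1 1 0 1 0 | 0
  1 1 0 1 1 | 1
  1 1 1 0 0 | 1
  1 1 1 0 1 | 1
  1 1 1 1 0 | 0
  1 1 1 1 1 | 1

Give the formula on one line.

((~d | e) | ((~e & ~a) & ((c & (~e | b)) | ~d)))

  ~d = 11001100110011001100110011001100
  (~d | e) = 11011101110111011101110111011101
  ~e = 10101010101010101010101010101010
  ~a = 11111111111111110000000000000000
  (~e & ~a) = 10101010101010100000000000000000
  (~e | b) = 10101010111111111010101011111111
  (c & (~e | b)) = 00001010000011110000101000001111
  ((c & (~e | b)) | ~d) = 11001110110011111100111011001111
  ((~e & ~a) & ((c & (~e | b)) | ~d)) = 10001010100010100000000000000000
  ((~d | e) | ((~e & ~a) & ((c & (~e | b)) | ~d))) = 11011111110111111101110111011101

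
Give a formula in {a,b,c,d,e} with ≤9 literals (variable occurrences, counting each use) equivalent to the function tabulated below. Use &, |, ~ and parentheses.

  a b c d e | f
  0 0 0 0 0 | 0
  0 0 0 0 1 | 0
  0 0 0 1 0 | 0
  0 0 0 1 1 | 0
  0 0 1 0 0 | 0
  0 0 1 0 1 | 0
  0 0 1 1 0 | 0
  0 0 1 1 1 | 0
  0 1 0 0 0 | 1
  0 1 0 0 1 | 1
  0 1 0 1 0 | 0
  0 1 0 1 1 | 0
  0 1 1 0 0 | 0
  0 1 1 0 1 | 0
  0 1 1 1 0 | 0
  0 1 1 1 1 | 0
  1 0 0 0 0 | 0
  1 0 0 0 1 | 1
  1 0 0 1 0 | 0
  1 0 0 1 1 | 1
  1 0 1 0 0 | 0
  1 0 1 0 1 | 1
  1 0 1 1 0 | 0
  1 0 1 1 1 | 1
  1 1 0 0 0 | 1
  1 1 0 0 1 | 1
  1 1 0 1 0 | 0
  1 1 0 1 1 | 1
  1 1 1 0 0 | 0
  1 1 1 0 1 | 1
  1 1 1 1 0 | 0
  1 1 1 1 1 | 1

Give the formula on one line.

  (a & e) = 00000000000000000101010101010101
  ~a = 11111111111111110000000000000000
  (~a & b) = 00000000111111110000000000000000
  ((a & e) | (~a & b)) = 00000000111111110101010101010101
  (((a & e) | (~a & b)) & a) = 00000000000000000101010101010101
  ~c = 11110000111100001111000011110000
  ~d = 11001100110011001100110011001100
  (c | b) = 00001111111111110000111111111111
  (~d & (c | b)) = 00001100110011000000110011001100
  (~c & (~d & (c | b))) = 00000000110000000000000011000000
  ((((a & e) | (~a & b)) & a) | (~c & (~d & (c | b)))) = 00000000110000000101010111010101

((((a & e) | (~a & b)) & a) | (~c & (~d & (c | b))))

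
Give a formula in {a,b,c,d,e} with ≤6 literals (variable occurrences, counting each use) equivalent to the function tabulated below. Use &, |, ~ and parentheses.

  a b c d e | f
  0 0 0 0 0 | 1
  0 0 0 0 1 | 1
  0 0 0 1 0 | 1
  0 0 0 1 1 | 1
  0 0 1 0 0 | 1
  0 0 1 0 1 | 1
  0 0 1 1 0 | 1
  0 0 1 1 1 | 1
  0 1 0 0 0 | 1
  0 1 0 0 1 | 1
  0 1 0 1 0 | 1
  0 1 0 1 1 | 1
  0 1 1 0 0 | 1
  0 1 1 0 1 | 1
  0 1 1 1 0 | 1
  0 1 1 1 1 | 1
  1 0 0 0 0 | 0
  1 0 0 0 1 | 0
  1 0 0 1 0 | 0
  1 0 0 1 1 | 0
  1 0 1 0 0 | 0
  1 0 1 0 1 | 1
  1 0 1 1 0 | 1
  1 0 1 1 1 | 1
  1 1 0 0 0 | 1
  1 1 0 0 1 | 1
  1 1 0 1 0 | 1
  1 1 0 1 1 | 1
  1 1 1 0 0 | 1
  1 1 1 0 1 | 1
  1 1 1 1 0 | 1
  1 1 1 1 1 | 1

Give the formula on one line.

((b | ~a) | (c & ((e | d) | ~c)))

  ~a = 11111111111111110000000000000000
  (b | ~a) = 11111111111111110000000011111111
  (e | d) = 01110111011101110111011101110111
  ~c = 11110000111100001111000011110000
  ((e | d) | ~c) = 11110111111101111111011111110111
  (c & ((e | d) | ~c)) = 00000111000001110000011100000111
  ((b | ~a) | (c & ((e | d) | ~c))) = 11111111111111110000011111111111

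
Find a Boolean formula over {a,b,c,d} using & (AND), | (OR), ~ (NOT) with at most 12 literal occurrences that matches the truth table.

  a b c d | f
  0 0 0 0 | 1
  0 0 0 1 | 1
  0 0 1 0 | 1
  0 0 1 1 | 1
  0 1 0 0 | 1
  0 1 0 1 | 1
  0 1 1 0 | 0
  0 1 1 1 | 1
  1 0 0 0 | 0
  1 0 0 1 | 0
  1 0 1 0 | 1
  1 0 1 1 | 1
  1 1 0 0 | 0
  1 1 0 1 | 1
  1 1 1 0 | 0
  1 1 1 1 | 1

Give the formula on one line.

  ~a = 1111111100000000
  (~a | c) = 1111111100110011
  ~b = 1111000011110000
  ((~a | c) & ~b) = 1111000000110000
  ~c = 1100110011001100
  (b & ~c) = 0000110000001100
  ~d = 1010101010101010
  (~a & ~d) = 1010101000000000
  ((b & ~c) & (~a & ~d)) = 0000100000000000
  (b & d) = 0000010100000101
  (((b & ~c) & (~a & ~d)) | (b & d)) = 0000110100000101
  (((~a | c) & ~b) | (((b & ~c) & (~a & ~d)) | (b & d))) = 1111110100110101

(((~a | c) & ~b) | (((b & ~c) & (~a & ~d)) | (b & d)))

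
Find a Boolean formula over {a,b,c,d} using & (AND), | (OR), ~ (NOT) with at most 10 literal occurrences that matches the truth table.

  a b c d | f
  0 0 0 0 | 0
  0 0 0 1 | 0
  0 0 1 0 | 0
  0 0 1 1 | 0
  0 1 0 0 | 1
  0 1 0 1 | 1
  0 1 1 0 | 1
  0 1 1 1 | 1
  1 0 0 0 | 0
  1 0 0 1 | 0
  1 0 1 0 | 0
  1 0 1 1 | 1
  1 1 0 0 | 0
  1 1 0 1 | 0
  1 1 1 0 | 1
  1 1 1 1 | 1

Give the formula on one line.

(((a & (((a & d) | b) & d)) | b) & (~a | c))

  (a & d) = 0000000001010101
  ((a & d) | b) = 0000111101011111
  (((a & d) | b) & d) = 0000010101010101
  (a & (((a & d) | b) & d)) = 0000000001010101
  ((a & (((a & d) | b) & d)) | b) = 0000111101011111
  ~a = 1111111100000000
  (~a | c) = 1111111100110011
  (((a & (((a & d) | b) & d)) | b) & (~a | c)) = 0000111100010011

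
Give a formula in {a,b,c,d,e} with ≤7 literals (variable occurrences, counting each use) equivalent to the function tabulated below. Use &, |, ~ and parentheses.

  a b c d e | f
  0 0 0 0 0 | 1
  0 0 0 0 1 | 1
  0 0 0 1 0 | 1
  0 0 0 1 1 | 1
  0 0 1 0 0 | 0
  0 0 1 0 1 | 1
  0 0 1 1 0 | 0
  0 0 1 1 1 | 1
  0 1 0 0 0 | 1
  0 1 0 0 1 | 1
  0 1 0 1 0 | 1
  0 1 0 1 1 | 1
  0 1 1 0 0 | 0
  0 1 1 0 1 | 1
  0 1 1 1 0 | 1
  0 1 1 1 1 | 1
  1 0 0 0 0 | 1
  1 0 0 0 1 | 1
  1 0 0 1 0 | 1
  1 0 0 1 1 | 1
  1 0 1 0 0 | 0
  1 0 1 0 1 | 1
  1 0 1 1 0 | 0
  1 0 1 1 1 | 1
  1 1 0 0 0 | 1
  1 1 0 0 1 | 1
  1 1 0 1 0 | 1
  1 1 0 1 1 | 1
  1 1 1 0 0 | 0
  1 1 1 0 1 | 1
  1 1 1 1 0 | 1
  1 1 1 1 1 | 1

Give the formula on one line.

  ~c = 11110000111100001111000011110000
  (~c | e) = 11110101111101011111010111110101
  (~c & b) = 00000000111100000000000011110000
  (d & b) = 00000000001100110000000000110011
  ((~c & b) | (d & b)) = 00000000111100110000000011110011
  ((~c | e) | ((~c & b) | (d & b))) = 11110101111101111111010111110111

((~c | e) | ((~c & b) | (d & b)))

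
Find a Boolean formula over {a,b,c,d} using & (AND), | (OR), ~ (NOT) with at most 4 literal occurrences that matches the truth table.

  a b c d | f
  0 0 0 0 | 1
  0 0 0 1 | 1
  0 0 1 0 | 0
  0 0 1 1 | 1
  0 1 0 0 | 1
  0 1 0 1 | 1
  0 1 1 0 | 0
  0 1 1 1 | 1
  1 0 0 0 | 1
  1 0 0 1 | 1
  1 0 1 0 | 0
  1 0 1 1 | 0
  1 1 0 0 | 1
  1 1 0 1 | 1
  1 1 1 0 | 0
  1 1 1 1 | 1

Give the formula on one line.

(~c | ((b | ~a) & d))

  ~c = 1100110011001100
  ~a = 1111111100000000
  (b | ~a) = 1111111100001111
  ((b | ~a) & d) = 0101010100000101
  (~c | ((b | ~a) & d)) = 1101110111001101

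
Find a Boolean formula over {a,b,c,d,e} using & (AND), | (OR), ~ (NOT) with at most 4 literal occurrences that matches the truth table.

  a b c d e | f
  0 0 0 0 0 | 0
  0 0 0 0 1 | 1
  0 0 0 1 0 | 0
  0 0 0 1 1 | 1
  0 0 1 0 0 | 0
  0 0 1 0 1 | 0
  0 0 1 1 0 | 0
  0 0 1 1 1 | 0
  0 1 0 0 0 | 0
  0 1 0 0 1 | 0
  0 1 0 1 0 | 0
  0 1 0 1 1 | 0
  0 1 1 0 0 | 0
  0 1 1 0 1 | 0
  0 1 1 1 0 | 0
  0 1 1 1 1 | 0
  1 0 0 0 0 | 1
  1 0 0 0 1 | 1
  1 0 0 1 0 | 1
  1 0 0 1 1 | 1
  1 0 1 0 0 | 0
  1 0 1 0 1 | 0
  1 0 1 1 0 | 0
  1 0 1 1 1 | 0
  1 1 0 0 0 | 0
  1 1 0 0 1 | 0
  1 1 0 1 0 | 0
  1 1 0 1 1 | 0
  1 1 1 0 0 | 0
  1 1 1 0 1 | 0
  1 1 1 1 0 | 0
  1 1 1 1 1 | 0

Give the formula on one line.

((~c & ~b) & (a | e))

  ~c = 11110000111100001111000011110000
  ~b = 11111111000000001111111100000000
  (~c & ~b) = 11110000000000001111000000000000
  (a | e) = 01010101010101011111111111111111
  ((~c & ~b) & (a | e)) = 01010000000000001111000000000000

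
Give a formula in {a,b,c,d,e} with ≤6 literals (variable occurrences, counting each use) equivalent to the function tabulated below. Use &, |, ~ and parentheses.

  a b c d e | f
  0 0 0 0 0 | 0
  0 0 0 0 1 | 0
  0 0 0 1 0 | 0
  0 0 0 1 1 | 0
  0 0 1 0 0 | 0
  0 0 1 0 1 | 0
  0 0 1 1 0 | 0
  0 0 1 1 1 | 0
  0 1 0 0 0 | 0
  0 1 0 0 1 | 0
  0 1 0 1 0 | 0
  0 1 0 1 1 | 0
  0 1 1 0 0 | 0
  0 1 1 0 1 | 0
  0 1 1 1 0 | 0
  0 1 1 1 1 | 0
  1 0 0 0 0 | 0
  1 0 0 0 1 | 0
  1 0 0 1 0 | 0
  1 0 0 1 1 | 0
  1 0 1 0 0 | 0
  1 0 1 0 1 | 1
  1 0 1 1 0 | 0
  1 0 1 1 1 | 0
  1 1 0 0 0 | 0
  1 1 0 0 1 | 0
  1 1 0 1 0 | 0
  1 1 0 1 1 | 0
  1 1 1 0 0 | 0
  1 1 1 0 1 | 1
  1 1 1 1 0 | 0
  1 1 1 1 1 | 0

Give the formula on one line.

  ~d = 11001100110011001100110011001100
  (c & a) = 00000000000000000000111100001111
  (~d & (c & a)) = 00000000000000000000110000001100
  ((~d & (c & a)) & e) = 00000000000000000000010000000100

((~d & (c & a)) & e)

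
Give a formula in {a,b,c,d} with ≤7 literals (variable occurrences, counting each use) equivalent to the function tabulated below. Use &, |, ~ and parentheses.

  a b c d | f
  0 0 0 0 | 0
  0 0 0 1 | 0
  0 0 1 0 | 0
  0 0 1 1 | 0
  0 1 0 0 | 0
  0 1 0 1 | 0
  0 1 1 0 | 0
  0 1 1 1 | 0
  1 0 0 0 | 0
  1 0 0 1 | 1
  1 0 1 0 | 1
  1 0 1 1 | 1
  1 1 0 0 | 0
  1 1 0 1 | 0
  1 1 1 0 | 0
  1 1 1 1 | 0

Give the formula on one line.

((d | c) & (~b & (a | b)))

  (d | c) = 0111011101110111
  ~b = 1111000011110000
  (a | b) = 0000111111111111
  (~b & (a | b)) = 0000000011110000
  ((d | c) & (~b & (a | b))) = 0000000001110000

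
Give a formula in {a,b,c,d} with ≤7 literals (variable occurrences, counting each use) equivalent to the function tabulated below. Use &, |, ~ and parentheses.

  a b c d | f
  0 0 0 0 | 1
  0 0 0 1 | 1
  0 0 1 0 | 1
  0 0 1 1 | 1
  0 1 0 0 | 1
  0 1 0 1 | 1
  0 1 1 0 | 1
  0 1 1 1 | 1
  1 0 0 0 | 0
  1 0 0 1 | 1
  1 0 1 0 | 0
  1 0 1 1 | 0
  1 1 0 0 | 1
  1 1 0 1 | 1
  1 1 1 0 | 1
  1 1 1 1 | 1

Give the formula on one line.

  ~c = 1100110011001100
  (~c & d) = 0100010001000100
  ~a = 1111111100000000
  (b | ~a) = 1111111100001111
  ((~c & d) | (b | ~a)) = 1111111101001111

((~c & d) | (b | ~a))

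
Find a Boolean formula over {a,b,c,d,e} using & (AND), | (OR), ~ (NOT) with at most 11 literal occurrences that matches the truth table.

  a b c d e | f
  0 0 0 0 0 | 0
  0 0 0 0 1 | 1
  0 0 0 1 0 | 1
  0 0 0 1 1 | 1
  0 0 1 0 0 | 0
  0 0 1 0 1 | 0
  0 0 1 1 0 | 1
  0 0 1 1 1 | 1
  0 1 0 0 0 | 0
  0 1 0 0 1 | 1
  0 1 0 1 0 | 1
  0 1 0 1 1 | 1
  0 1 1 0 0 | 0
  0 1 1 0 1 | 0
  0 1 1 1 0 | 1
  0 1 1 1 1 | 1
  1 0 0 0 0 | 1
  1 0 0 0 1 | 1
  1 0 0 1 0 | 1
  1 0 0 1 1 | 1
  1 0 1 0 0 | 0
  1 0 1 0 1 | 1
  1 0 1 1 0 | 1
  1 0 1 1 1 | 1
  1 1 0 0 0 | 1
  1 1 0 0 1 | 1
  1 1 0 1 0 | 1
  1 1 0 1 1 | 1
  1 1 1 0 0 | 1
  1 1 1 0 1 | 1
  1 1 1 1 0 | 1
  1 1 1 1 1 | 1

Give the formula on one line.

(((e & a) | d) | (((~c & e) | a) & (b | ~c)))

  (e & a) = 00000000000000000101010101010101
  ((e & a) | d) = 00110011001100110111011101110111
  ~c = 11110000111100001111000011110000
  (~c & e) = 01010000010100000101000001010000
  ((~c & e) | a) = 01010000010100001111111111111111
  (b | ~c) = 11110000111111111111000011111111
  (((~c & e) | a) & (b | ~c)) = 01010000010100001111000011111111
  (((e & a) | d) | (((~c & e) | a) & (b | ~c))) = 01110011011100111111011111111111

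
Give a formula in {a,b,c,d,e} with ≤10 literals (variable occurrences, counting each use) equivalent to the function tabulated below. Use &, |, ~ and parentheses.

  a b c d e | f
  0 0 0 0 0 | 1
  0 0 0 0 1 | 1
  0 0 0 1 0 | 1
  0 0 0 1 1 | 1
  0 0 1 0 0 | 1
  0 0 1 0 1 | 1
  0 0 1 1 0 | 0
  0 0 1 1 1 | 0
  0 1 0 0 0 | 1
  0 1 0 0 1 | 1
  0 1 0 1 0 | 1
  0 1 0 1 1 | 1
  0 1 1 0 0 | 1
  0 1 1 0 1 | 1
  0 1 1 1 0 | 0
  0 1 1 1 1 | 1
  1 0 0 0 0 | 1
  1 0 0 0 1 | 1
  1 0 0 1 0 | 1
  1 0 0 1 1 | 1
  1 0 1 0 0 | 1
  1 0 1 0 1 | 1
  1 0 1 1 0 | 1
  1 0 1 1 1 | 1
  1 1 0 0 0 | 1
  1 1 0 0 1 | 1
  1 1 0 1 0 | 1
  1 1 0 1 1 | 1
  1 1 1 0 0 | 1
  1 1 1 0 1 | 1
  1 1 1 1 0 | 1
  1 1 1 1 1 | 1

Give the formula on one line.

  ~d = 11001100110011001100110011001100
  (a & ~d) = 00000000000000001100110011001100
  ((a & ~d) & b) = 00000000000000000000000011001100
  ~c = 11110000111100001111000011110000
  (~c | e) = 11110101111101011111010111110101
  (b & (~c | e)) = 00000000111101010000000011110101
  (((a & ~d) & b) | (b & (~c | e))) = 00000000111101010000000011111101
  (a | ~c) = 11110000111100001111111111111111
  ((((a & ~d) & b) | (b & (~c | e))) | (a | ~c)) = 11110000111101011111111111111111
  (((((a & ~d) & b) | (b & (~c | e))) | (a | ~c)) | ~d) = 11111100111111011111111111111111

(((((a & ~d) & b) | (b & (~c | e))) | (a | ~c)) | ~d)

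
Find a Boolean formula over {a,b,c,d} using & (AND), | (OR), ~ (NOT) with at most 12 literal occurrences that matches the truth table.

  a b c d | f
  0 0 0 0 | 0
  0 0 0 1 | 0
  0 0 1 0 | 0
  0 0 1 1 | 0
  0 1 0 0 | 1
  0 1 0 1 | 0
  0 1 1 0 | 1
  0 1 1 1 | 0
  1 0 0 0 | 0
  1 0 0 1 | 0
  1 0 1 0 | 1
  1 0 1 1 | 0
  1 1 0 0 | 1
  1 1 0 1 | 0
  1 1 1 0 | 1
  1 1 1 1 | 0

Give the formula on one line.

  (d | c) = 0111011101110111
  (b | (d | c)) = 0111111101111111
  ~d = 1010101010101010
  ((b | (d | c)) & ~d) = 0010101000101010
  ~a = 1111111100000000
  ~c = 1100110011001100
  (~a & ~c) = 1100110000000000
  (b | (~a & ~c)) = 1100111100001111
  (a & c) = 0000000000110011
  ((b | (~a & ~c)) | (a & c)) = 1100111100111111
  (((b | (d | c)) & ~d) & ((b | (~a & ~c)) | (a & c))) = 0000101000101010

(((b | (d | c)) & ~d) & ((b | (~a & ~c)) | (a & c)))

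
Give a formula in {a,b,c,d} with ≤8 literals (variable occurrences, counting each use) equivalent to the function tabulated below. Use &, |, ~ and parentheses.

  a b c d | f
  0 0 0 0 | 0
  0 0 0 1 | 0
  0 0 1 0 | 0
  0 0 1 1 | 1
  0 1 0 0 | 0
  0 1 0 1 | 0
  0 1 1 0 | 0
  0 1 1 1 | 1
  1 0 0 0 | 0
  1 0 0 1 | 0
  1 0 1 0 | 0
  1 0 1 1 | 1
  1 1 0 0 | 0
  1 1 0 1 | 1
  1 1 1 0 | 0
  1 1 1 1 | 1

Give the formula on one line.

  ~a = 1111111100000000
  (b & ~a) = 0000111100000000
  ~c = 1100110011001100
  (~c & d) = 0100010001000100
  (b & (~c & d)) = 0000010000000100
  ((b & ~a) | (b & (~c & d))) = 0000111100000100
  (a & ((b & ~a) | (b & (~c & d)))) = 0000000000000100
  (d & c) = 0001000100010001
  ((a & ((b & ~a) | (b & (~c & d)))) | (d & c)) = 0001000100010101

((a & ((b & ~a) | (b & (~c & d)))) | (d & c))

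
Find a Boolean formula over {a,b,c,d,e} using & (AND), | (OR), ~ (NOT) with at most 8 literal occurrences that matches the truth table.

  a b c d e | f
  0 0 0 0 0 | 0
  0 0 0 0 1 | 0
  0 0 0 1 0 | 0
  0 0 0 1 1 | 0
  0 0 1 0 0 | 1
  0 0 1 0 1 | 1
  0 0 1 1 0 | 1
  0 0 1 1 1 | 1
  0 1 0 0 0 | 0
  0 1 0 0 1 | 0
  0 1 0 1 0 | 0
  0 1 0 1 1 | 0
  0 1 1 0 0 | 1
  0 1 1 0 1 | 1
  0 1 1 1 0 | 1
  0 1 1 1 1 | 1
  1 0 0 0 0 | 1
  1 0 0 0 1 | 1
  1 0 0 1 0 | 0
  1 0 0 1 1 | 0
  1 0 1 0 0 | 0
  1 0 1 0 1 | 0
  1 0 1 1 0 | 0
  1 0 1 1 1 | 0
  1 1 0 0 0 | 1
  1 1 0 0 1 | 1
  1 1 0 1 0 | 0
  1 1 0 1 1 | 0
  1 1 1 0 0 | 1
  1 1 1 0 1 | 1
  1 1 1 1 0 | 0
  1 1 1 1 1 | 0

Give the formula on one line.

  ~a = 11111111111111110000000000000000
  (c & ~a) = 00001111000011110000000000000000
  ~d = 11001100110011001100110011001100
  ~c = 11110000111100001111000011110000
  (c & b) = 00000000000011110000000000001111
  (~d & (c & b)) = 00000000000011000000000000001100
  (~c | (~d & (c & b))) = 11110000111111001111000011111100
  (a & (~c | (~d & (c & b)))) = 00000000000000001111000011111100
  (~d & (a & (~c | (~d & (c & b))))) = 00000000000000001100000011001100
  ((c & ~a) | (~d & (a & (~c | (~d & (c & b)))))) = 00001111000011111100000011001100

((c & ~a) | (~d & (a & (~c | (~d & (c & b))))))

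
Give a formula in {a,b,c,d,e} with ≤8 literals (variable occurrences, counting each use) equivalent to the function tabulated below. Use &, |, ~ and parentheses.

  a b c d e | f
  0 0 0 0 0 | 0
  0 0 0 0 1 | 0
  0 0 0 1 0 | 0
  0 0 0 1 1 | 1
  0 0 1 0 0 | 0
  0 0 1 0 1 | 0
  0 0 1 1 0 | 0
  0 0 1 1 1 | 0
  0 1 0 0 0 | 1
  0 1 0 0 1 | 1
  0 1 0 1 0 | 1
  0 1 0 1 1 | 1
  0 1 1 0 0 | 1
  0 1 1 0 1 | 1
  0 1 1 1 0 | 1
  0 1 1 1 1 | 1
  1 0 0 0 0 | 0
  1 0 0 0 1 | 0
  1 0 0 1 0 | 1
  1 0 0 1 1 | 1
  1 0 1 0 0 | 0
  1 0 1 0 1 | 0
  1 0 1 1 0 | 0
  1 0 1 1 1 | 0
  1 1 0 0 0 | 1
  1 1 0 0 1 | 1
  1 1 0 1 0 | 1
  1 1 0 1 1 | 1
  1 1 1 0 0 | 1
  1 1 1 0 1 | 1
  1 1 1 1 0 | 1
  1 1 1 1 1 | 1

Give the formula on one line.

  (e | a) = 01010101010101011111111111111111
  ~c = 11110000111100001111000011110000
  (d & ~c) = 00110000001100000011000000110000
  ((e | a) & (d & ~c)) = 00010000000100000011000000110000
  (((e | a) & (d & ~c)) | b) = 00010000111111110011000011111111

(((e | a) & (d & ~c)) | b)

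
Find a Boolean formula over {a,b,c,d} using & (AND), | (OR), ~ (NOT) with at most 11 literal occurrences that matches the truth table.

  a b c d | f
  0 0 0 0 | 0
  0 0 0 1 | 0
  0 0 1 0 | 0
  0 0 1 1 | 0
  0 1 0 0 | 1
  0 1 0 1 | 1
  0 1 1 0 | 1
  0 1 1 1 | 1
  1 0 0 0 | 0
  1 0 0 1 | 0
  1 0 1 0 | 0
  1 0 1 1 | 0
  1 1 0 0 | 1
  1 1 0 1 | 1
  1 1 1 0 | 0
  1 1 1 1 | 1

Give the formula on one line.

((((d | b) | (c | (d & a))) & (~c | (~a | d))) & b)

  (d | b) = 0101111101011111
  (d & a) = 0000000001010101
  (c | (d & a)) = 0011001101110111
  ((d | b) | (c | (d & a))) = 0111111101111111
  ~c = 1100110011001100
  ~a = 1111111100000000
  (~a | d) = 1111111101010101
  (~c | (~a | d)) = 1111111111011101
  (((d | b) | (c | (d & a))) & (~c | (~a | d))) = 0111111101011101
  ((((d | b) | (c | (d & a))) & (~c | (~a | d))) & b) = 0000111100001101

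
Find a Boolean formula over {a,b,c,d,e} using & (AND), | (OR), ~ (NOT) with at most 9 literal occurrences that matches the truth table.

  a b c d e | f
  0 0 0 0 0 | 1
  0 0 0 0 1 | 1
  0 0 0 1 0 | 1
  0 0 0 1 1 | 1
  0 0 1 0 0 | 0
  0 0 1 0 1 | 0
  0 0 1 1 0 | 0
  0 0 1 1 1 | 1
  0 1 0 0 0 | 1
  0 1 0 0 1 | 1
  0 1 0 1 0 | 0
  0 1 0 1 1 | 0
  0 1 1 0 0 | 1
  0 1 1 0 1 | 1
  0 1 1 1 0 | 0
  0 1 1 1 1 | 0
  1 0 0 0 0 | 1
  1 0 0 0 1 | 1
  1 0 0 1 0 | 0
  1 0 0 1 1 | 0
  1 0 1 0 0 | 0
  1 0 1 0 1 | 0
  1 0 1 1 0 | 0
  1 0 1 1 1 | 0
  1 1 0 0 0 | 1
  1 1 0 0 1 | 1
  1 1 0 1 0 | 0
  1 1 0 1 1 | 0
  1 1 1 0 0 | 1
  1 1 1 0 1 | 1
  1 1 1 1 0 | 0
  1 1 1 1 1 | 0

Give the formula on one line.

  (e & d) = 00010001000100010001000100010001
  ~c = 11110000111100001111000011110000
  (~c | b) = 11110000111111111111000011111111
  ((e & d) | (~c | b)) = 11110001111111111111000111111111
  ~d = 11001100110011001100110011001100
  ~a = 11111111111111110000000000000000
  ~b = 11111111000000001111111100000000
  (~a & ~b) = 11111111000000000000000000000000
  (~d | (~a & ~b)) = 11111111110011001100110011001100
  (((e & d) | (~c | b)) & (~d | (~a & ~b))) = 11110001110011001100000011001100

(((e & d) | (~c | b)) & (~d | (~a & ~b)))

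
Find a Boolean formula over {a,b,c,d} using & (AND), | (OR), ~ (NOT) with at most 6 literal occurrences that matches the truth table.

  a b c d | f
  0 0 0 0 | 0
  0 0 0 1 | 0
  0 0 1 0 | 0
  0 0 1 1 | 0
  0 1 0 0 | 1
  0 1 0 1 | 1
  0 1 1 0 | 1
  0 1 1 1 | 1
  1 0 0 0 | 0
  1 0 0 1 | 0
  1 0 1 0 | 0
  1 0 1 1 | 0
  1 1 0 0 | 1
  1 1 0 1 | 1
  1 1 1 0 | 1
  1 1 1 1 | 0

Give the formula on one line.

((~d | ((~b | ~a) | (d & ~c))) & b)

  ~d = 1010101010101010
  ~b = 1111000011110000
  ~a = 1111111100000000
  (~b | ~a) = 1111111111110000
  ~c = 1100110011001100
  (d & ~c) = 0100010001000100
  ((~b | ~a) | (d & ~c)) = 1111111111110100
  (~d | ((~b | ~a) | (d & ~c))) = 1111111111111110
  ((~d | ((~b | ~a) | (d & ~c))) & b) = 0000111100001110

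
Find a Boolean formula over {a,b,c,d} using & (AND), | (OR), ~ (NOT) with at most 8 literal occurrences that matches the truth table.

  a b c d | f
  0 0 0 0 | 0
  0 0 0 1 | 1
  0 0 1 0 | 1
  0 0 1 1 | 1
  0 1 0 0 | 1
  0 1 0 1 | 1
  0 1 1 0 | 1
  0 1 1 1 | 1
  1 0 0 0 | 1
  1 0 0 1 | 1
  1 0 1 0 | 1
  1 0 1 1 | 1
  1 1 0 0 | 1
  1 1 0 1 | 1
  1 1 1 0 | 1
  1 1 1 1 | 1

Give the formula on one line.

(a | (((d | (a | b)) | c) & (~a | ~b)))

  (a | b) = 0000111111111111
  (d | (a | b)) = 0101111111111111
  ((d | (a | b)) | c) = 0111111111111111
  ~a = 1111111100000000
  ~b = 1111000011110000
  (~a | ~b) = 1111111111110000
  (((d | (a | b)) | c) & (~a | ~b)) = 0111111111110000
  (a | (((d | (a | b)) | c) & (~a | ~b))) = 0111111111111111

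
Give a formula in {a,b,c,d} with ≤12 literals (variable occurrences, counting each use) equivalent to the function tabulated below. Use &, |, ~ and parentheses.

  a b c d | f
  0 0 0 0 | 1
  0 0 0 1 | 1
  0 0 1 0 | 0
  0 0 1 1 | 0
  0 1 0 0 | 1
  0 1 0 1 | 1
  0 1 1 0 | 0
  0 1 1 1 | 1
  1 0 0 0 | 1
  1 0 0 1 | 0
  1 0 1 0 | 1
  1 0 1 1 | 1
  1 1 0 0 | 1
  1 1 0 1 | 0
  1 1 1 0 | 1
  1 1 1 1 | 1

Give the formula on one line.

((a & ~d) | ((~c | d) & ((b | (a | ~c)) & (~a | c))))

  ~d = 1010101010101010
  (a & ~d) = 0000000010101010
  ~c = 1100110011001100
  (~c | d) = 1101110111011101
  (a | ~c) = 1100110011111111
  (b | (a | ~c)) = 1100111111111111
  ~a = 1111111100000000
  (~a | c) = 1111111100110011
  ((b | (a | ~c)) & (~a | c)) = 1100111100110011
  ((~c | d) & ((b | (a | ~c)) & (~a | c))) = 1100110100010001
  ((a & ~d) | ((~c | d) & ((b | (a | ~c)) & (~a | c)))) = 1100110110111011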